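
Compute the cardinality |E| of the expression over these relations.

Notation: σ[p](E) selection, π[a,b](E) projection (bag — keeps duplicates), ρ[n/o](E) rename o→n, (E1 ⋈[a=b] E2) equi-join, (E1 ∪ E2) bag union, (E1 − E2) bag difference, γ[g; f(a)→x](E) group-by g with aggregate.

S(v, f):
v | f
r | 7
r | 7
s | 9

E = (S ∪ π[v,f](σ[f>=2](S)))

Subexpression sizes:
  S → 3
  S → 3
  σ[f>=2](S) → 3
  π[v,f](σ[f>=2](S)) → 3
  (S ∪ π[v,f](σ[f>=2](S))) → 6

|E| = 6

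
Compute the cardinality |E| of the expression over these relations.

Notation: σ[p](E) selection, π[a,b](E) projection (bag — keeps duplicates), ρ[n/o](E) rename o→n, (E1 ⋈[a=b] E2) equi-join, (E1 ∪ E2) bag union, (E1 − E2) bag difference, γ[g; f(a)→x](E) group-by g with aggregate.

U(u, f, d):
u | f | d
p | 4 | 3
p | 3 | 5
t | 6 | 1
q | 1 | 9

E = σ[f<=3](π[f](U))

Per-node cardinality:
  U → 4
  π[f](U) → 4
  σ[f<=3](π[f](U)) → 2

|E| = 2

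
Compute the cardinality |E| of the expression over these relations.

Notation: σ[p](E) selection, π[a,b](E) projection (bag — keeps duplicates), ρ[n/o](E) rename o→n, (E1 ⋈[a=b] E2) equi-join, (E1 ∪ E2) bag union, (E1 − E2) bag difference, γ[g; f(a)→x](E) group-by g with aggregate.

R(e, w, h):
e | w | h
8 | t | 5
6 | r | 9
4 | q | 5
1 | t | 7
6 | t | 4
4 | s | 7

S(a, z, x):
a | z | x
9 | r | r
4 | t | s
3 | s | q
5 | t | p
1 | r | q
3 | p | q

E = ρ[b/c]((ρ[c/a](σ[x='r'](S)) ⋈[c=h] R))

Stepwise |·|:
  S → 6
  σ[x='r'](S) → 1
  ρ[c/a](σ[x='r'](S)) → 1
  R → 6
  (ρ[c/a](σ[x='r'](S)) ⋈[c=h] R) → 1
  ρ[b/c]((ρ[c/a](σ[x='r'](S)) ⋈[c=h] R)) → 1

|E| = 1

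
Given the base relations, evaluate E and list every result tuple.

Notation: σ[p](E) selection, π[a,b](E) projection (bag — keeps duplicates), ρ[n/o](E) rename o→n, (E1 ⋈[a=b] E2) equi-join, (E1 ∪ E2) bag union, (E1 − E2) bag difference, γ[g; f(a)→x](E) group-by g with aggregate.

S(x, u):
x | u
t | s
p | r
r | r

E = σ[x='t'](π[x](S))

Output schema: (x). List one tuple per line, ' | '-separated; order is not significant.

Stepwise |·|:
  S → 3
  π[x](S) → 3
  σ[x='t'](π[x](S)) → 1

== RESULT ==
x
t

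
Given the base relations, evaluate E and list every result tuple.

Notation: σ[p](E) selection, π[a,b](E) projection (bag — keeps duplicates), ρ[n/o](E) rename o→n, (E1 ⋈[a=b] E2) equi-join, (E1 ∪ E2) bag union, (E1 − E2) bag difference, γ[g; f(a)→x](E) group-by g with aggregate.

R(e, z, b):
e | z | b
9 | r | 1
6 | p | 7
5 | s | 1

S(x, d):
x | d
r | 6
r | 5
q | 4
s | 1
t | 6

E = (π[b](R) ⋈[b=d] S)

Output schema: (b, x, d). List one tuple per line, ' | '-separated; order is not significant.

Stepwise |·|:
  R → 3
  π[b](R) → 3
  S → 5
  (π[b](R) ⋈[b=d] S) → 2

== RESULT ==
b | x | d
1 | s | 1
1 | s | 1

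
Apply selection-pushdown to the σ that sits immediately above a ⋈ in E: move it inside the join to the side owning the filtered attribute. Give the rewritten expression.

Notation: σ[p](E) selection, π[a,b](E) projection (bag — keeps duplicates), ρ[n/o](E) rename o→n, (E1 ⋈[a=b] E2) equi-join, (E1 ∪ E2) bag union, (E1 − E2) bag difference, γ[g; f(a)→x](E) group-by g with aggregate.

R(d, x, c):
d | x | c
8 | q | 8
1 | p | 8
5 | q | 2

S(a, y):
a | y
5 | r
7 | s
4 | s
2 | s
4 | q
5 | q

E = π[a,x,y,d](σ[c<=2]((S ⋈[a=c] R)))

σ filters on c, owned by the right side.
E' = π[a,x,y,d]((S ⋈[a=c] σ[c<=2](R)))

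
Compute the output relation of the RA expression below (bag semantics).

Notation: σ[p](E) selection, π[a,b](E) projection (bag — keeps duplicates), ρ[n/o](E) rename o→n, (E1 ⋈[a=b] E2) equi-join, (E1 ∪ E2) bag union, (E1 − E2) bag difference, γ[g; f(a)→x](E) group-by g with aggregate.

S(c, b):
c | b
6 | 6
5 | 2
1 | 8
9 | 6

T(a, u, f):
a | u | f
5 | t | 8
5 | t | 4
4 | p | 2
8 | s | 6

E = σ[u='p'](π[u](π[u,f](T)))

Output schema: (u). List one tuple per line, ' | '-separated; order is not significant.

Row counts bottom-up:
  T → 4
  π[u,f](T) → 4
  π[u](π[u,f](T)) → 4
  σ[u='p'](π[u](π[u,f](T))) → 1

== RESULT ==
u
p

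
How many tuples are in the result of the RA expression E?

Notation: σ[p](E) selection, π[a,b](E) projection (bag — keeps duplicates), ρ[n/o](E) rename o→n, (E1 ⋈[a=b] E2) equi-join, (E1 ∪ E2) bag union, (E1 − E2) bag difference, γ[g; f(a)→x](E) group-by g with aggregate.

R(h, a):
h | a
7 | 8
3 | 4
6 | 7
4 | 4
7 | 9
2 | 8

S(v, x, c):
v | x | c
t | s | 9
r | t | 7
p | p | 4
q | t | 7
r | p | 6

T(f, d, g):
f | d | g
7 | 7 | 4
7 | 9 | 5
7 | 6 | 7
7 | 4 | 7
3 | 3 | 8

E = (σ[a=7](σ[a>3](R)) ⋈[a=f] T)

Stepwise |·|:
  R → 6
  σ[a>3](R) → 6
  σ[a=7](σ[a>3](R)) → 1
  T → 5
  (σ[a=7](σ[a>3](R)) ⋈[a=f] T) → 4

|E| = 4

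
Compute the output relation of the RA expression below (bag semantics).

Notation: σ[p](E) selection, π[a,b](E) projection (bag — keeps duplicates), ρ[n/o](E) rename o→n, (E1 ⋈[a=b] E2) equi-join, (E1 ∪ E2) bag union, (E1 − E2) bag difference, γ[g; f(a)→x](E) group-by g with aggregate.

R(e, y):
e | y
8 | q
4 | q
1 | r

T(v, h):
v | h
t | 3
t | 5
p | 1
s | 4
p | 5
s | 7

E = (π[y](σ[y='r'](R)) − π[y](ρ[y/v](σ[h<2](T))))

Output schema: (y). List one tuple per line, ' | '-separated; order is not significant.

Stepwise |·|:
  R → 3
  σ[y='r'](R) → 1
  π[y](σ[y='r'](R)) → 1
  T → 6
  σ[h<2](T) → 1
  ρ[y/v](σ[h<2](T)) → 1
  π[y](ρ[y/v](σ[h<2](T))) → 1
  (π[y](σ[y='r'](R)) − π[y](ρ[y/v](σ[h<2](T)))) → 1

== RESULT ==
y
r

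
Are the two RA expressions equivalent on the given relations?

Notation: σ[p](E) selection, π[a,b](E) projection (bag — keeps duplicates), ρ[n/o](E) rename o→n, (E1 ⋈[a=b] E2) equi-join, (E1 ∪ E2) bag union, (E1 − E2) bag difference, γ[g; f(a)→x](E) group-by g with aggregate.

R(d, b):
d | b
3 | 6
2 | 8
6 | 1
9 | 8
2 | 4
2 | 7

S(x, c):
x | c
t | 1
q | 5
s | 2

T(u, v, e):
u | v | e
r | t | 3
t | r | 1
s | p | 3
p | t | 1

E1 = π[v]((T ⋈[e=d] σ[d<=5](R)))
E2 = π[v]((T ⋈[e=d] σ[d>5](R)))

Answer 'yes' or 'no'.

E1 subexpression sizes:
  T → 4
  R → 6
  σ[d<=5](R) → 4
  (T ⋈[e=d] σ[d<=5](R)) → 2
  π[v]((T ⋈[e=d] σ[d<=5](R))) → 2
E2 subexpression sizes:
  T → 4
  R → 6
  σ[d>5](R) → 2
  (T ⋈[e=d] σ[d>5](R)) → 0
  π[v]((T ⋈[e=d] σ[d>5](R))) → 0

E1 result:
v
p
t
E2 result:
v
(0 rows)
Witness: ('p',) appears 1× in E1 but 0× in E2.

no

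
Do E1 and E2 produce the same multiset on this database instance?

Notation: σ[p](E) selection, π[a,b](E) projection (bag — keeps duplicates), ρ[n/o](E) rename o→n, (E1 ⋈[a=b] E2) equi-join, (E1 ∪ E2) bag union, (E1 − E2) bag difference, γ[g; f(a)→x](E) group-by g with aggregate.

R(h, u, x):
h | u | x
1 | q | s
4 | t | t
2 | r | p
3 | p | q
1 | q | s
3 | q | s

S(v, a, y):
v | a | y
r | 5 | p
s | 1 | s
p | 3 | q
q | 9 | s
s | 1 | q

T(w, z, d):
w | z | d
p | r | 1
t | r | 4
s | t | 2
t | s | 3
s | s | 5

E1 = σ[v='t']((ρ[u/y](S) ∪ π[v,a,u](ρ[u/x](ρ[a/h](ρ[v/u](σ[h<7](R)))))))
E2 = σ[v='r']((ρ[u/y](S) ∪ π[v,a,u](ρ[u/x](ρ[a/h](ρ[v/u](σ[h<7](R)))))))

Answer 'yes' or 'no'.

E1 row counts bottom-up:
  S → 5
  ρ[u/y](S) → 5
  R → 6
  σ[h<7](R) → 6
  ρ[v/u](σ[h<7](R)) → 6
  ρ[a/h](ρ[v/u](σ[h<7](R))) → 6
  ρ[u/x](ρ[a/h](ρ[v/u](σ[h<7](R)))) → 6
  π[v,a,u](ρ[u/x](ρ[a/h](ρ[v/u](σ[h<7](R))))) → 6
  (ρ[u/y](S) ∪ π[v,a,u](ρ[u/x](ρ[a/h](ρ[v/u](σ[h<7](R)))))) → 11
  σ[v='t']((ρ[u/y](S) ∪ π[v,a,u](ρ[u/x](ρ[a/h](ρ[v/u](σ[h<7](R))))))) → 1
E2 row counts bottom-up:
  S → 5
  ρ[u/y](S) → 5
  R → 6
  σ[h<7](R) → 6
  ρ[v/u](σ[h<7](R)) → 6
  ρ[a/h](ρ[v/u](σ[h<7](R))) → 6
  ρ[u/x](ρ[a/h](ρ[v/u](σ[h<7](R)))) → 6
  π[v,a,u](ρ[u/x](ρ[a/h](ρ[v/u](σ[h<7](R))))) → 6
  (ρ[u/y](S) ∪ π[v,a,u](ρ[u/x](ρ[a/h](ρ[v/u](σ[h<7](R)))))) → 11
  σ[v='r']((ρ[u/y](S) ∪ π[v,a,u](ρ[u/x](ρ[a/h](ρ[v/u](σ[h<7](R))))))) → 2

E1 result:
v | a | u
t | 4 | t
E2 result:
v | a | u
r | 2 | p
r | 5 | p
Witness: ('t', 4, 't') appears 1× in E1 but 0× in E2.

no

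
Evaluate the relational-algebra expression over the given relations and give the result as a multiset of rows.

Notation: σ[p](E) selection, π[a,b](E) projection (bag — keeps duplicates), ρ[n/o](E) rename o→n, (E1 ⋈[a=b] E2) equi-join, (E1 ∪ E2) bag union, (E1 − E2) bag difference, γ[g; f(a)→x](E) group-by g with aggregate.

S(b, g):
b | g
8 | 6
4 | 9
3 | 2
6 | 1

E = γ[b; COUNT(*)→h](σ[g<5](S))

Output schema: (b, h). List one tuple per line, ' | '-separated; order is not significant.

Stepwise |·|:
  S → 4
  σ[g<5](S) → 2
  γ[b; COUNT(*)→h](σ[g<5](S)) → 2

== RESULT ==
b | h
3 | 1
6 | 1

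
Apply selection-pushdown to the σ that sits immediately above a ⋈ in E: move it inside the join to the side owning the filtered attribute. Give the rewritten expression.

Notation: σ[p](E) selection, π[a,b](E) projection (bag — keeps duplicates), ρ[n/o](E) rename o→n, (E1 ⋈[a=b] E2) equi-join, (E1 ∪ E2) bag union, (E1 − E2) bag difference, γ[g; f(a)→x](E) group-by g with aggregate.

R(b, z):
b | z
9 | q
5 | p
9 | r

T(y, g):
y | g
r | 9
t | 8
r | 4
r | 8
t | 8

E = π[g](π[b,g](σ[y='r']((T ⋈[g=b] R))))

σ filters on y, owned by the left side.
E' = π[g](π[b,g]((σ[y='r'](T) ⋈[g=b] R)))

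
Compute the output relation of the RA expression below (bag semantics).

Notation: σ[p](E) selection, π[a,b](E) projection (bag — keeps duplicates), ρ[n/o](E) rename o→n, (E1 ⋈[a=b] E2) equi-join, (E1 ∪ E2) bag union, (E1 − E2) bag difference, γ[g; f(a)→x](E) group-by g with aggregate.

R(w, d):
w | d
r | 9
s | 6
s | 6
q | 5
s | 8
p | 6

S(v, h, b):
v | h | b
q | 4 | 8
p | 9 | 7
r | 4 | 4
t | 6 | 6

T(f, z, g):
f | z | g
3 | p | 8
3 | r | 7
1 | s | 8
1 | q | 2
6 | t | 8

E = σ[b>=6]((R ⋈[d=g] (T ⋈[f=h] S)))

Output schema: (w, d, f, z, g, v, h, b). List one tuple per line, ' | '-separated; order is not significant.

Subexpression sizes:
  R → 6
  T → 5
  S → 4
  (T ⋈[f=h] S) → 1
  (R ⋈[d=g] (T ⋈[f=h] S)) → 1
  σ[b>=6]((R ⋈[d=g] (T ⋈[f=h] S))) → 1

== RESULT ==
w | d | f | z | g | v | h | b
s | 8 | 6 | t | 8 | t | 6 | 6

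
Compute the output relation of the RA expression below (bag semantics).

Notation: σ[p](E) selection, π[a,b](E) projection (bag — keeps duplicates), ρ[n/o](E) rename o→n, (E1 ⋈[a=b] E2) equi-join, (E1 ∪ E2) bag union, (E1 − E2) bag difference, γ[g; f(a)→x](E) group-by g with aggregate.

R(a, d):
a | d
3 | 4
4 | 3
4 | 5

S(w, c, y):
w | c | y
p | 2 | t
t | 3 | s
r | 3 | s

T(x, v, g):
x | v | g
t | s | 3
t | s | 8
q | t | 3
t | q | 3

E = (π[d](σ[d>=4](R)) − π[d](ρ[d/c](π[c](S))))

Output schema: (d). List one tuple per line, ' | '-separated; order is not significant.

Per-node cardinality:
  R → 3
  σ[d>=4](R) → 2
  π[d](σ[d>=4](R)) → 2
  S → 3
  π[c](S) → 3
  ρ[d/c](π[c](S)) → 3
  π[d](ρ[d/c](π[c](S))) → 3
  (π[d](σ[d>=4](R)) − π[d](ρ[d/c](π[c](S)))) → 2

== RESULT ==
d
4
5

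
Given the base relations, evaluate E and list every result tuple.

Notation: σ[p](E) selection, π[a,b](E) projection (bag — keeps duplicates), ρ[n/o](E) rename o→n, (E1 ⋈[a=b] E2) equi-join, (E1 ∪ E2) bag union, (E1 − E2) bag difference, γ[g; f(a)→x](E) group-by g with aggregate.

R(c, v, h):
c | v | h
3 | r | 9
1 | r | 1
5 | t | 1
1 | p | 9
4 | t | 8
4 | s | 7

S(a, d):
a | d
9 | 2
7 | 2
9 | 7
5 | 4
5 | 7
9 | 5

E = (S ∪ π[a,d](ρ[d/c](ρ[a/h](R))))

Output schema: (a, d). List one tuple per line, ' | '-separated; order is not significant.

Stepwise |·|:
  S → 6
  R → 6
  ρ[a/h](R) → 6
  ρ[d/c](ρ[a/h](R)) → 6
  π[a,d](ρ[d/c](ρ[a/h](R))) → 6
  (S ∪ π[a,d](ρ[d/c](ρ[a/h](R)))) → 12

== RESULT ==
a | d
1 | 1
1 | 5
5 | 4
5 | 7
7 | 2
7 | 4
8 | 4
9 | 1
9 | 2
9 | 3
9 | 5
9 | 7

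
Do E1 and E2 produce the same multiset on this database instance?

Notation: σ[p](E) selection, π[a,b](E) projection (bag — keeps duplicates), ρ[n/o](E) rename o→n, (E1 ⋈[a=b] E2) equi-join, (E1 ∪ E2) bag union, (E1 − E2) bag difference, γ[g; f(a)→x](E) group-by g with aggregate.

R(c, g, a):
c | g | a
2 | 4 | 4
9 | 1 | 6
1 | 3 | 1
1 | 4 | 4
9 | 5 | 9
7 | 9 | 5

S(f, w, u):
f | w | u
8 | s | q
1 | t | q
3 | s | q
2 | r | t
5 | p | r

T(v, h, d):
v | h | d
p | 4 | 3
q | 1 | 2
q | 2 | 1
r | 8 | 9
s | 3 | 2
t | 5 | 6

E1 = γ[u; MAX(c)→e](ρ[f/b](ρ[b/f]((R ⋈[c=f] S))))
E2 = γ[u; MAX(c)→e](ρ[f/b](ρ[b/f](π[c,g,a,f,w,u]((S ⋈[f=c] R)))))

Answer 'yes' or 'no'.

E1 per-node cardinality:
  R → 6
  S → 5
  (R ⋈[c=f] S) → 3
  ρ[b/f]((R ⋈[c=f] S)) → 3
  ρ[f/b](ρ[b/f]((R ⋈[c=f] S))) → 3
  γ[u; MAX(c)→e](ρ[f/b](ρ[b/f]((R ⋈[c=f] S)))) → 2
E2 per-node cardinality:
  S → 5
  R → 6
  (S ⋈[f=c] R) → 3
  π[c,g,a,f,w,u]((S ⋈[f=c] R)) → 3
  ρ[b/f](π[c,g,a,f,w,u]((S ⋈[f=c] R))) → 3
  ρ[f/b](ρ[b/f](π[c,g,a,f,w,u]((S ⋈[f=c] R)))) → 3
  γ[u; MAX(c)→e](ρ[f/b](ρ[b/f](π[c,g,a,f,w,u]((S ⋈[f=c] R))))) → 2

E1 and E2 produce the same multiset:
u | e
q | 1
t | 2

yes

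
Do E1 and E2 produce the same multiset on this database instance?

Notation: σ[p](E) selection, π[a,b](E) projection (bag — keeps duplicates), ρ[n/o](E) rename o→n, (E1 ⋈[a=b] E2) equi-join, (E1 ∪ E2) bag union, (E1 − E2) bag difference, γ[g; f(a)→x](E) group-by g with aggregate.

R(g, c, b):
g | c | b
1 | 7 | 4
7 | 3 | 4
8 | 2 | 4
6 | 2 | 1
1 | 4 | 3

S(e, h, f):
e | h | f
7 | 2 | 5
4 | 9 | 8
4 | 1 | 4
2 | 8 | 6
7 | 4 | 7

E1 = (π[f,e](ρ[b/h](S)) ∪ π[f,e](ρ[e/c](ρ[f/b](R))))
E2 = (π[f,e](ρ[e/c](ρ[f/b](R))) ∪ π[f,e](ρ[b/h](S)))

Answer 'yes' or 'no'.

E1 stepwise |·|:
  S → 5
  ρ[b/h](S) → 5
  π[f,e](ρ[b/h](S)) → 5
  R → 5
  ρ[f/b](R) → 5
  ρ[e/c](ρ[f/b](R)) → 5
  π[f,e](ρ[e/c](ρ[f/b](R))) → 5
  (π[f,e](ρ[b/h](S)) ∪ π[f,e](ρ[e/c](ρ[f/b](R)))) → 10
E2 stepwise |·|:
  R → 5
  ρ[f/b](R) → 5
  ρ[e/c](ρ[f/b](R)) → 5
  π[f,e](ρ[e/c](ρ[f/b](R))) → 5
  S → 5
  ρ[b/h](S) → 5
  π[f,e](ρ[b/h](S)) → 5
  (π[f,e](ρ[e/c](ρ[f/b](R))) ∪ π[f,e](ρ[b/h](S))) → 10

E1 and E2 produce the same multiset:
f | e
1 | 2
3 | 4
4 | 2
4 | 3
4 | 4
4 | 7
5 | 7
6 | 2
7 | 7
8 | 4

yes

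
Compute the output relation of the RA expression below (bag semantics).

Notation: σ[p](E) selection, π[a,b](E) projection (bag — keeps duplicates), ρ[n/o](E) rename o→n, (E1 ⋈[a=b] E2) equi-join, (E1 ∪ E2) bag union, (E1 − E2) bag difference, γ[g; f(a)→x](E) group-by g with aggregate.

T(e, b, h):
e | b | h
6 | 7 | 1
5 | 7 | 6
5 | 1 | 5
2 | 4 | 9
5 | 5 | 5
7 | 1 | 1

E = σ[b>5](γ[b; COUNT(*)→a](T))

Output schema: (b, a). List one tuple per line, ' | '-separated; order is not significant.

Subexpression sizes:
  T → 6
  γ[b; COUNT(*)→a](T) → 4
  σ[b>5](γ[b; COUNT(*)→a](T)) → 1

== RESULT ==
b | a
7 | 2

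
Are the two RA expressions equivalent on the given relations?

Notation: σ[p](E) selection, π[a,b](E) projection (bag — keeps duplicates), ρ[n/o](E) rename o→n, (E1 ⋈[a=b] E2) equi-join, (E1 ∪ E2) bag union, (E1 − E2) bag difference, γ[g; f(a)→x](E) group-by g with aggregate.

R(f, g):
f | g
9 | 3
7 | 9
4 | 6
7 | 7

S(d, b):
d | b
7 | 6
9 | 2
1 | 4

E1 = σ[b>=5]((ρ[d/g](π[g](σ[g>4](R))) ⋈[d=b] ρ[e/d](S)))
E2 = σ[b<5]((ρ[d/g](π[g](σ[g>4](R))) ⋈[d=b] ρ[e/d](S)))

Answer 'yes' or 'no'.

E1 subexpression sizes:
  R → 4
  σ[g>4](R) → 3
  π[g](σ[g>4](R)) → 3
  ρ[d/g](π[g](σ[g>4](R))) → 3
  S → 3
  ρ[e/d](S) → 3
  (ρ[d/g](π[g](σ[g>4](R))) ⋈[d=b] ρ[e/d](S)) → 1
  σ[b>=5]((ρ[d/g](π[g](σ[g>4](R))) ⋈[d=b] ρ[e/d](S))) → 1
E2 subexpression sizes:
  R → 4
  σ[g>4](R) → 3
  π[g](σ[g>4](R)) → 3
  ρ[d/g](π[g](σ[g>4](R))) → 3
  S → 3
  ρ[e/d](S) → 3
  (ρ[d/g](π[g](σ[g>4](R))) ⋈[d=b] ρ[e/d](S)) → 1
  σ[b<5]((ρ[d/g](π[g](σ[g>4](R))) ⋈[d=b] ρ[e/d](S))) → 0

E1 result:
d | e | b
6 | 7 | 6
E2 result:
d | e | b
(0 rows)
Witness: (6, 7, 6) appears 1× in E1 but 0× in E2.

no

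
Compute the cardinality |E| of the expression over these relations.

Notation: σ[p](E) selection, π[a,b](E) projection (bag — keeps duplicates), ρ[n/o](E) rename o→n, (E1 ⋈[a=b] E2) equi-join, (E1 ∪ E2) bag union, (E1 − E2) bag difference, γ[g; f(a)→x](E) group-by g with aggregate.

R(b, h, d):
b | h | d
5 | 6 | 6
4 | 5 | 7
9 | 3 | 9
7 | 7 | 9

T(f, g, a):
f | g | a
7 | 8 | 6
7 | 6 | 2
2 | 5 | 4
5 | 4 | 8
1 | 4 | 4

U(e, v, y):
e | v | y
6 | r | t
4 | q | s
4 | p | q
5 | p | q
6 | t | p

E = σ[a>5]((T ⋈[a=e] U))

Stepwise |·|:
  T → 5
  U → 5
  (T ⋈[a=e] U) → 6
  σ[a>5]((T ⋈[a=e] U)) → 2

|E| = 2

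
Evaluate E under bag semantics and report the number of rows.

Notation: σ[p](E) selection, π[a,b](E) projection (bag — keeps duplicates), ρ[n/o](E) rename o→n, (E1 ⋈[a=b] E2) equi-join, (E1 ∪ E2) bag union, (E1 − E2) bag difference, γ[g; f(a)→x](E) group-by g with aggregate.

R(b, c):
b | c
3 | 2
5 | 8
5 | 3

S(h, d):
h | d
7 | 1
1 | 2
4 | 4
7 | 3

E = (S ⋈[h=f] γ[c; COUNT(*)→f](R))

Per-node cardinality:
  S → 4
  R → 3
  γ[c; COUNT(*)→f](R) → 3
  (S ⋈[h=f] γ[c; COUNT(*)→f](R)) → 3

|E| = 3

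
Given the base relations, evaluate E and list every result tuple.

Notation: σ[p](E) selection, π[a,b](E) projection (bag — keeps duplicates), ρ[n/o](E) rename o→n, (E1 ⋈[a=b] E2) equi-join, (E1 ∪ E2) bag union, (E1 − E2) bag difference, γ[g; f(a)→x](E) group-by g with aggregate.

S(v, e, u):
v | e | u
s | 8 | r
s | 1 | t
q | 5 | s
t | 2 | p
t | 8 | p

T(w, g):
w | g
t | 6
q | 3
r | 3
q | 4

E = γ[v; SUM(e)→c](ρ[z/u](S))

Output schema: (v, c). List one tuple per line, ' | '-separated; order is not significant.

Subexpression sizes:
  S → 5
  ρ[z/u](S) → 5
  γ[v; SUM(e)→c](ρ[z/u](S)) → 3

== RESULT ==
v | c
q | 5
s | 9
t | 10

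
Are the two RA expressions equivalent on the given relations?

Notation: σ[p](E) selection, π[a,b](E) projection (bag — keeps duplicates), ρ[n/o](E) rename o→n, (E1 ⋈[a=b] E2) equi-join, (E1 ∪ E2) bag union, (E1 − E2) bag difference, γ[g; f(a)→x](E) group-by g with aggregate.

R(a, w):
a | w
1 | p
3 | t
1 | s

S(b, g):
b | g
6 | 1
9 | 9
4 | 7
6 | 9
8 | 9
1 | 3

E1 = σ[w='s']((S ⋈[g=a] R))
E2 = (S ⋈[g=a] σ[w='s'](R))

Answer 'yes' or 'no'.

E1 row counts bottom-up:
  S → 6
  R → 3
  (S ⋈[g=a] R) → 3
  σ[w='s']((S ⋈[g=a] R)) → 1
E2 row counts bottom-up:
  S → 6
  R → 3
  σ[w='s'](R) → 1
  (S ⋈[g=a] σ[w='s'](R)) → 1

E1 and E2 produce the same multiset:
b | g | a | w
6 | 1 | 1 | s

yes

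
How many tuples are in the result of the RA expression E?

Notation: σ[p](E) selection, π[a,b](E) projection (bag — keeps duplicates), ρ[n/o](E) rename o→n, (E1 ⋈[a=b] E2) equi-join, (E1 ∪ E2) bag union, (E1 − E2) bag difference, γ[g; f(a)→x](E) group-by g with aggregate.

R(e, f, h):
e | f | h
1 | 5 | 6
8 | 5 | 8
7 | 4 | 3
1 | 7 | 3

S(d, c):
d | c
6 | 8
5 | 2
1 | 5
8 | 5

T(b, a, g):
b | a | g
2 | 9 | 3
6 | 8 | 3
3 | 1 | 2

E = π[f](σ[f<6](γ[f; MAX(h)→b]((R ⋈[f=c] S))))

Per-node cardinality:
  R → 4
  S → 4
  (R ⋈[f=c] S) → 4
  γ[f; MAX(h)→b]((R ⋈[f=c] S)) → 1
  σ[f<6](γ[f; MAX(h)→b]((R ⋈[f=c] S))) → 1
  π[f](σ[f<6](γ[f; MAX(h)→b]((R ⋈[f=c] S)))) → 1

|E| = 1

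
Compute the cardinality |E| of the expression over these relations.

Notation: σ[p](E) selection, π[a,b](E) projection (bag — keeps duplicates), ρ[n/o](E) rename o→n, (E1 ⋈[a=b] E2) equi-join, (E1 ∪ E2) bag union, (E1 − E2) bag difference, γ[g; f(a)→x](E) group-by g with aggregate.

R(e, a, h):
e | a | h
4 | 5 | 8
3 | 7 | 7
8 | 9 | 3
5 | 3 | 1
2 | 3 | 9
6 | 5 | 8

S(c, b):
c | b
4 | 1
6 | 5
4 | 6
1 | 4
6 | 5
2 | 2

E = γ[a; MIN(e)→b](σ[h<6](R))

Stepwise |·|:
  R → 6
  σ[h<6](R) → 2
  γ[a; MIN(e)→b](σ[h<6](R)) → 2

|E| = 2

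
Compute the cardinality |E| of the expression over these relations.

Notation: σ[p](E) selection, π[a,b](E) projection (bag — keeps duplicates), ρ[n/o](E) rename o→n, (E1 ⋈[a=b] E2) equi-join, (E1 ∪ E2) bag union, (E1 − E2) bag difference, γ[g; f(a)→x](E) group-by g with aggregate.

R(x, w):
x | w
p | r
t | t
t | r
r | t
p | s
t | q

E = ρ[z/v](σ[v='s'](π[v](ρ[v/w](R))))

Stepwise |·|:
  R → 6
  ρ[v/w](R) → 6
  π[v](ρ[v/w](R)) → 6
  σ[v='s'](π[v](ρ[v/w](R))) → 1
  ρ[z/v](σ[v='s'](π[v](ρ[v/w](R)))) → 1

|E| = 1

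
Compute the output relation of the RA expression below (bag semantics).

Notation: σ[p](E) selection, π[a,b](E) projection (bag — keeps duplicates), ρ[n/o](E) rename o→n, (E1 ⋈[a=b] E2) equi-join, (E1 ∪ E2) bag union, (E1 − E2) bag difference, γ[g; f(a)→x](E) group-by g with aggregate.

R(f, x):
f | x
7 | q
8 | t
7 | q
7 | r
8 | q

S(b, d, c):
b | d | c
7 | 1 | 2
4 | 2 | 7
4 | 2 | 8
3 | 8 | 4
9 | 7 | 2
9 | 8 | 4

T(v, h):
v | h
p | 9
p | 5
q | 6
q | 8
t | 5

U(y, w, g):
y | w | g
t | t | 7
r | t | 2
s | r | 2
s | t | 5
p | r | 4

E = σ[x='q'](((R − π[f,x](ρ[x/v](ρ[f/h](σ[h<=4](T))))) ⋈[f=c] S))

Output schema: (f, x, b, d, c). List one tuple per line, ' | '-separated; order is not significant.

Subexpression sizes:
  R → 5
  T → 5
  σ[h<=4](T) → 0
  ρ[f/h](σ[h<=4](T)) → 0
  ρ[x/v](ρ[f/h](σ[h<=4](T))) → 0
  π[f,x](ρ[x/v](ρ[f/h](σ[h<=4](T)))) → 0
  (R − π[f,x](ρ[x/v](ρ[f/h](σ[h<=4](T))))) → 5
  S → 6
  ((R − π[f,x](ρ[x/v](ρ[f/h](σ[h<=4](T))))) ⋈[f=c] S) → 5
  σ[x='q'](((R − π[f,x](ρ[x/v](ρ[f/h](σ[h<=4](T))))) ⋈[f=c] S)) → 3

== RESULT ==
f | x | b | d | c
7 | q | 4 | 2 | 7
7 | q | 4 | 2 | 7
8 | q | 4 | 2 | 8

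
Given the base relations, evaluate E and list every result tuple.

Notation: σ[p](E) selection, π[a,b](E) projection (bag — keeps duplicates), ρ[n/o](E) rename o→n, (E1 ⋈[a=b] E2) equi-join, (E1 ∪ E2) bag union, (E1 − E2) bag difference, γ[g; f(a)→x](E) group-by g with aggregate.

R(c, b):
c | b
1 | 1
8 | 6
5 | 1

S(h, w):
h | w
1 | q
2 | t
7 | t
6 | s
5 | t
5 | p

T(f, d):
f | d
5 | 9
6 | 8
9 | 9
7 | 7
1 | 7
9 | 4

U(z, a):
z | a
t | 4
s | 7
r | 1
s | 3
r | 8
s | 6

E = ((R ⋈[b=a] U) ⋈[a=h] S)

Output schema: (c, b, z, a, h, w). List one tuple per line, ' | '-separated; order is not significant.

Stepwise |·|:
  R → 3
  U → 6
  (R ⋈[b=a] U) → 3
  S → 6
  ((R ⋈[b=a] U) ⋈[a=h] S) → 3

== RESULT ==
c | b | z | a | h | w
1 | 1 | r | 1 | 1 | q
5 | 1 | r | 1 | 1 | q
8 | 6 | s | 6 | 6 | s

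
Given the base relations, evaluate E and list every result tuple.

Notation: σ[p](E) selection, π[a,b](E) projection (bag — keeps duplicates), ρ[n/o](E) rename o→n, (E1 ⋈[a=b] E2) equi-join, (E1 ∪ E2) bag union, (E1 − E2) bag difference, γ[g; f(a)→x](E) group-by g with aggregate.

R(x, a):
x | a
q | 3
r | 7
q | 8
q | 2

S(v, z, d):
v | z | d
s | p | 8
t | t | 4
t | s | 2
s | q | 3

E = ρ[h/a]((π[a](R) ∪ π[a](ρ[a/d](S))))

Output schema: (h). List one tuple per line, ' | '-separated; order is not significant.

Stepwise |·|:
  R → 4
  π[a](R) → 4
  S → 4
  ρ[a/d](S) → 4
  π[a](ρ[a/d](S)) → 4
  (π[a](R) ∪ π[a](ρ[a/d](S))) → 8
  ρ[h/a]((π[a](R) ∪ π[a](ρ[a/d](S)))) → 8

== RESULT ==
h
2
2
3
3
4
7
8
8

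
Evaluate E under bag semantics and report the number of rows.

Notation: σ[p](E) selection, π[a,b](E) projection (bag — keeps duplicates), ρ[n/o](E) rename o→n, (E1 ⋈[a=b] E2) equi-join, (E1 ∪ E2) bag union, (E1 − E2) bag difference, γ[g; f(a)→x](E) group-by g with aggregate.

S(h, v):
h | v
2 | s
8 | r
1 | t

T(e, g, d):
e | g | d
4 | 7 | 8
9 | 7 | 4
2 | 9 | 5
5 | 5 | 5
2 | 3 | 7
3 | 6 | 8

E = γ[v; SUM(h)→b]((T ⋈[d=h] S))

Stepwise |·|:
  T → 6
  S → 3
  (T ⋈[d=h] S) → 2
  γ[v; SUM(h)→b]((T ⋈[d=h] S)) → 1

|E| = 1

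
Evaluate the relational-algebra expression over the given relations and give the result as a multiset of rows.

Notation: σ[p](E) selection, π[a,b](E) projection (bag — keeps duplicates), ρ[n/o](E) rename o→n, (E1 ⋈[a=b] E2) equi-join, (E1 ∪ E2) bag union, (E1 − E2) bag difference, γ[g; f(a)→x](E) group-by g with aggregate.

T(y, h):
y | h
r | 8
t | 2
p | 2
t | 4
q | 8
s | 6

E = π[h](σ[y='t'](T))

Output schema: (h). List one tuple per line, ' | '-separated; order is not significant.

Row counts bottom-up:
  T → 6
  σ[y='t'](T) → 2
  π[h](σ[y='t'](T)) → 2

== RESULT ==
h
2
4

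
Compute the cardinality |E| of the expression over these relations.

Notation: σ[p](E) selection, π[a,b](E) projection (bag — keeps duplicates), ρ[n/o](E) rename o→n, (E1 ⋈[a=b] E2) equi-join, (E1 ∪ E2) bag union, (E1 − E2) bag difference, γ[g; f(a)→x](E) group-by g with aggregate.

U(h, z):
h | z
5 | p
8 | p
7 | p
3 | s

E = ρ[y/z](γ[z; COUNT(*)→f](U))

Per-node cardinality:
  U → 4
  γ[z; COUNT(*)→f](U) → 2
  ρ[y/z](γ[z; COUNT(*)→f](U)) → 2

|E| = 2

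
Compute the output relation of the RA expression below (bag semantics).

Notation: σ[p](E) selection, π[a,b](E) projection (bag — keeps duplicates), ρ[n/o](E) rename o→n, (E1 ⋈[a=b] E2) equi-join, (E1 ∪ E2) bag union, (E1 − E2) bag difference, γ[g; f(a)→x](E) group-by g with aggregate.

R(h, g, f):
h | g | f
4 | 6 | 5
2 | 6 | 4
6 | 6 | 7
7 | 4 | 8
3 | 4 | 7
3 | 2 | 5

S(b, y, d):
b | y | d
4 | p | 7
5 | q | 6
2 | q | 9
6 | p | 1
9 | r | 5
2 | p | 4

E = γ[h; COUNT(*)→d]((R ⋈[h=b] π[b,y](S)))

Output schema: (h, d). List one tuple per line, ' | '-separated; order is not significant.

Subexpression sizes:
  R → 6
  S → 6
  π[b,y](S) → 6
  (R ⋈[h=b] π[b,y](S)) → 4
  γ[h; COUNT(*)→d]((R ⋈[h=b] π[b,y](S))) → 3

== RESULT ==
h | d
2 | 2
4 | 1
6 | 1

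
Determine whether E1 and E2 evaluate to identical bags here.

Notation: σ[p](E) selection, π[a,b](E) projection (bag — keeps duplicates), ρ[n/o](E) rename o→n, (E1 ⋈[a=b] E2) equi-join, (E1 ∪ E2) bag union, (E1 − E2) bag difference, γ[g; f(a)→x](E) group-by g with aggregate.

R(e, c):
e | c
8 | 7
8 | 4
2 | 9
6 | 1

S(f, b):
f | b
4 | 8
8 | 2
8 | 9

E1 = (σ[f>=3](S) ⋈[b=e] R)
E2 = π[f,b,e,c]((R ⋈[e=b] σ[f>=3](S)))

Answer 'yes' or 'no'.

E1 subexpression sizes:
  S → 3
  σ[f>=3](S) → 3
  R → 4
  (σ[f>=3](S) ⋈[b=e] R) → 3
E2 subexpression sizes:
  R → 4
  S → 3
  σ[f>=3](S) → 3
  (R ⋈[e=b] σ[f>=3](S)) → 3
  π[f,b,e,c]((R ⋈[e=b] σ[f>=3](S))) → 3

E1 and E2 produce the same multiset:
f | b | e | c
4 | 8 | 8 | 4
4 | 8 | 8 | 7
8 | 2 | 2 | 9

yes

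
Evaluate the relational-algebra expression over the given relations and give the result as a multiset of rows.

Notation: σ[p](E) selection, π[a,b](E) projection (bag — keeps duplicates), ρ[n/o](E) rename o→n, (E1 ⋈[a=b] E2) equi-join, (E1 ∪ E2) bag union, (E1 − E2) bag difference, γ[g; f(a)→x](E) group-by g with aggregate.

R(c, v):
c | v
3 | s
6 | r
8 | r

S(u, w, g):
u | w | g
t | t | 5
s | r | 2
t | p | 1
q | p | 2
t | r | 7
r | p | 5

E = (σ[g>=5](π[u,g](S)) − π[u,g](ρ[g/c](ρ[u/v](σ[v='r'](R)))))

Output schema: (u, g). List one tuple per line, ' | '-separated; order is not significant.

Stepwise |·|:
  S → 6
  π[u,g](S) → 6
  σ[g>=5](π[u,g](S)) → 3
  R → 3
  σ[v='r'](R) → 2
  ρ[u/v](σ[v='r'](R)) → 2
  ρ[g/c](ρ[u/v](σ[v='r'](R))) → 2
  π[u,g](ρ[g/c](ρ[u/v](σ[v='r'](R)))) → 2
  (σ[g>=5](π[u,g](S)) − π[u,g](ρ[g/c](ρ[u/v](σ[v='r'](R))))) → 3

== RESULT ==
u | g
r | 5
t | 5
t | 7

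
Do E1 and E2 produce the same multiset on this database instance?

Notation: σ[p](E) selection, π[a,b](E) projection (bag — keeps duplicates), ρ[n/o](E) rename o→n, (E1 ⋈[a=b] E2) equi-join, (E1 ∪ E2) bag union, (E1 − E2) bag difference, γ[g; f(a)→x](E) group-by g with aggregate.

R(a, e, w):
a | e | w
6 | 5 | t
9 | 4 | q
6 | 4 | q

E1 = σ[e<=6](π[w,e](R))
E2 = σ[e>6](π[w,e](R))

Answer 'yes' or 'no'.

E1 per-node cardinality:
  R → 3
  π[w,e](R) → 3
  σ[e<=6](π[w,e](R)) → 3
E2 per-node cardinality:
  R → 3
  π[w,e](R) → 3
  σ[e>6](π[w,e](R)) → 0

E1 result:
w | e
q | 4
q | 4
t | 5
E2 result:
w | e
(0 rows)
Witness: ('q', 4) appears 2× in E1 but 0× in E2.

no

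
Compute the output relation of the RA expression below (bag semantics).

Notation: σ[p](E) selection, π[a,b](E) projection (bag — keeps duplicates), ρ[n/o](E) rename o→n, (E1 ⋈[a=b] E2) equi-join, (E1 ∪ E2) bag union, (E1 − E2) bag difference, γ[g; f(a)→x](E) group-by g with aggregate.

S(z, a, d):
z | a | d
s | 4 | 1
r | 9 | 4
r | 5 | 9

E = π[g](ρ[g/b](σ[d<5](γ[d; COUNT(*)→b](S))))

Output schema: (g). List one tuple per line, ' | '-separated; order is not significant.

Subexpression sizes:
  S → 3
  γ[d; COUNT(*)→b](S) → 3
  σ[d<5](γ[d; COUNT(*)→b](S)) → 2
  ρ[g/b](σ[d<5](γ[d; COUNT(*)→b](S))) → 2
  π[g](ρ[g/b](σ[d<5](γ[d; COUNT(*)→b](S)))) → 2

== RESULT ==
g
1
1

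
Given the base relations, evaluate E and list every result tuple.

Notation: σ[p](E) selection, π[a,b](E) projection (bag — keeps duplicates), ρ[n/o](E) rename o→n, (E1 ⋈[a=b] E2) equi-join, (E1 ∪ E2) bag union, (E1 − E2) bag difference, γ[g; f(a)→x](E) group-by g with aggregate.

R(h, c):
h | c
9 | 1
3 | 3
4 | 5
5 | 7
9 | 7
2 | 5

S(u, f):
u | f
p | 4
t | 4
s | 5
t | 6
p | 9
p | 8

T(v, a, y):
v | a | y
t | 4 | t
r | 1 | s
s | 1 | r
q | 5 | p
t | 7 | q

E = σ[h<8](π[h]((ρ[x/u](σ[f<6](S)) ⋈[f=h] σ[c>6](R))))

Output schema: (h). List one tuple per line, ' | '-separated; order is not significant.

Row counts bottom-up:
  S → 6
  σ[f<6](S) → 3
  ρ[x/u](σ[f<6](S)) → 3
  R → 6
  σ[c>6](R) → 2
  (ρ[x/u](σ[f<6](S)) ⋈[f=h] σ[c>6](R)) → 1
  π[h]((ρ[x/u](σ[f<6](S)) ⋈[f=h] σ[c>6](R))) → 1
  σ[h<8](π[h]((ρ[x/u](σ[f<6](S)) ⋈[f=h] σ[c>6](R)))) → 1

== RESULT ==
h
5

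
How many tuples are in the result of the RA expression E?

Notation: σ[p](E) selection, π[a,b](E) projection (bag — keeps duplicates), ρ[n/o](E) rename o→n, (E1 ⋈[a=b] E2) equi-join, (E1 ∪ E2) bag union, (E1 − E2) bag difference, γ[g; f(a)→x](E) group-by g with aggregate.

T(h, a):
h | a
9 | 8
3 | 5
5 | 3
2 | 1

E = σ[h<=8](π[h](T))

Stepwise |·|:
  T → 4
  π[h](T) → 4
  σ[h<=8](π[h](T)) → 3

|E| = 3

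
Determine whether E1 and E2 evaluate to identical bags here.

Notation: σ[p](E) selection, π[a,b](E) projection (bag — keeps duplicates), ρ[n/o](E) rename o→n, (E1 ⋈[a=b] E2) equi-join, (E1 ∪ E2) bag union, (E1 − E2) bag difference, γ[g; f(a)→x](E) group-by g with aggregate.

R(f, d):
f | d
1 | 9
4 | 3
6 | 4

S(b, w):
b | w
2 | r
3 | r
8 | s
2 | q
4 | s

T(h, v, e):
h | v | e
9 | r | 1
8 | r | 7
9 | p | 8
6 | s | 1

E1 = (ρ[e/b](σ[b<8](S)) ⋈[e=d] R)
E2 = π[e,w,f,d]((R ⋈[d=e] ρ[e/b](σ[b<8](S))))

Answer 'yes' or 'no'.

E1 stepwise |·|:
  S → 5
  σ[b<8](S) → 4
  ρ[e/b](σ[b<8](S)) → 4
  R → 3
  (ρ[e/b](σ[b<8](S)) ⋈[e=d] R) → 2
E2 stepwise |·|:
  R → 3
  S → 5
  σ[b<8](S) → 4
  ρ[e/b](σ[b<8](S)) → 4
  (R ⋈[d=e] ρ[e/b](σ[b<8](S))) → 2
  π[e,w,f,d]((R ⋈[d=e] ρ[e/b](σ[b<8](S)))) → 2

E1 and E2 produce the same multiset:
e | w | f | d
3 | r | 4 | 3
4 | s | 6 | 4

yes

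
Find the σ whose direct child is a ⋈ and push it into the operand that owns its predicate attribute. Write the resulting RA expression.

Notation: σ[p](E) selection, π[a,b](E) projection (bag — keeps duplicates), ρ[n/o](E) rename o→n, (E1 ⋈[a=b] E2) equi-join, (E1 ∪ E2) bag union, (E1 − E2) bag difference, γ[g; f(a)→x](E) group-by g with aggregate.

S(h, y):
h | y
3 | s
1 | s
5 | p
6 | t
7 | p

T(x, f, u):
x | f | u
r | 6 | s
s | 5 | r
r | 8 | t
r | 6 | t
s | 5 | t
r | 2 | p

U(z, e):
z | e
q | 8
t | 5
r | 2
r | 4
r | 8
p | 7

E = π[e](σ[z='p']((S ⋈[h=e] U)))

σ filters on z, owned by the right side.
E' = π[e]((S ⋈[h=e] σ[z='p'](U)))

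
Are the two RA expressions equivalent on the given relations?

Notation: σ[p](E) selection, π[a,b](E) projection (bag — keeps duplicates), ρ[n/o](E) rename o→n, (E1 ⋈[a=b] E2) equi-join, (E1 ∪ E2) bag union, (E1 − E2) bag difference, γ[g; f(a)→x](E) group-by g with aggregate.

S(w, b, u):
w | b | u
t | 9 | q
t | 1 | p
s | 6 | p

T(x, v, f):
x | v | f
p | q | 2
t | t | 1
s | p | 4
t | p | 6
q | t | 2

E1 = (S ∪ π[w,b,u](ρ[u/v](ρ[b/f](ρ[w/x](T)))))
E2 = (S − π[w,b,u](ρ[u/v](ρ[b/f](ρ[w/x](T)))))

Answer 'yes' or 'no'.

E1 per-node cardinality:
  S → 3
  T → 5
  ρ[w/x](T) → 5
  ρ[b/f](ρ[w/x](T)) → 5
  ρ[u/v](ρ[b/f](ρ[w/x](T))) → 5
  π[w,b,u](ρ[u/v](ρ[b/f](ρ[w/x](T)))) → 5
  (S ∪ π[w,b,u](ρ[u/v](ρ[b/f](ρ[w/x](T))))) → 8
E2 per-node cardinality:
  S → 3
  T → 5
  ρ[w/x](T) → 5
  ρ[b/f](ρ[w/x](T)) → 5
  ρ[u/v](ρ[b/f](ρ[w/x](T))) → 5
  π[w,b,u](ρ[u/v](ρ[b/f](ρ[w/x](T)))) → 5
  (S − π[w,b,u](ρ[u/v](ρ[b/f](ρ[w/x](T))))) → 3

E1 result:
w | b | u
p | 2 | q
q | 2 | t
s | 4 | p
s | 6 | p
t | 1 | p
t | 1 | t
t | 6 | p
t | 9 | q
E2 result:
w | b | u
s | 6 | p
t | 1 | p
t | 9 | q
Witness: ('s', 4, 'p') appears 1× in E1 but 0× in E2.

no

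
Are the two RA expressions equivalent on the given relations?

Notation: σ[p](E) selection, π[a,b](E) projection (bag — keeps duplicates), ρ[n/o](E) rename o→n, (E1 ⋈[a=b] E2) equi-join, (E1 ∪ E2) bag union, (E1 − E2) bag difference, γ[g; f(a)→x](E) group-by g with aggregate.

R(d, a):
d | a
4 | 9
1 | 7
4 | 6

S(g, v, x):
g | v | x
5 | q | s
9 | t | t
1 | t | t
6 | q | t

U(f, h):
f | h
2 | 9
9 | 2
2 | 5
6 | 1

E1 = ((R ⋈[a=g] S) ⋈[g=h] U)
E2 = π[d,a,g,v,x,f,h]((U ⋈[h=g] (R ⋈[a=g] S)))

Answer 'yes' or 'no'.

E1 subexpression sizes:
  R → 3
  S → 4
  (R ⋈[a=g] S) → 2
  U → 4
  ((R ⋈[a=g] S) ⋈[g=h] U) → 1
E2 subexpression sizes:
  U → 4
  R → 3
  S → 4
  (R ⋈[a=g] S) → 2
  (U ⋈[h=g] (R ⋈[a=g] S)) → 1
  π[d,a,g,v,x,f,h]((U ⋈[h=g] (R ⋈[a=g] S))) → 1

E1 and E2 produce the same multiset:
d | a | g | v | x | f | h
4 | 9 | 9 | t | t | 2 | 9

yes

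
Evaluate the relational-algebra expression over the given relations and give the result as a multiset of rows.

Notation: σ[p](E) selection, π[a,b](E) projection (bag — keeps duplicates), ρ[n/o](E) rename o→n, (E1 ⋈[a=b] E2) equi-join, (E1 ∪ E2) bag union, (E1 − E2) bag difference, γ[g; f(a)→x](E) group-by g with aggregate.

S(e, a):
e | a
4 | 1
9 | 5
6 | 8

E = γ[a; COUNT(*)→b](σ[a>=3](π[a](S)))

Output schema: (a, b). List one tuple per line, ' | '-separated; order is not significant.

Row counts bottom-up:
  S → 3
  π[a](S) → 3
  σ[a>=3](π[a](S)) → 2
  γ[a; COUNT(*)→b](σ[a>=3](π[a](S))) → 2

== RESULT ==
a | b
5 | 1
8 | 1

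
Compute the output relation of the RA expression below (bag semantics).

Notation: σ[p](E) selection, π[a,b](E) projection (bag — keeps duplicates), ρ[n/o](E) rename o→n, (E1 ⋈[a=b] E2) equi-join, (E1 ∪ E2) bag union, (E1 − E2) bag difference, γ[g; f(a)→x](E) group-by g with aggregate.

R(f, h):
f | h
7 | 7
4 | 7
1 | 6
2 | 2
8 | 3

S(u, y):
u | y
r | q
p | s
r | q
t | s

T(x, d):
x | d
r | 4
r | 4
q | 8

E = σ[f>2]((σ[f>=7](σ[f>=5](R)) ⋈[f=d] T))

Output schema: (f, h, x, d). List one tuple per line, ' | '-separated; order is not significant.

Stepwise |·|:
  R → 5
  σ[f>=5](R) → 2
  σ[f>=7](σ[f>=5](R)) → 2
  T → 3
  (σ[f>=7](σ[f>=5](R)) ⋈[f=d] T) → 1
  σ[f>2]((σ[f>=7](σ[f>=5](R)) ⋈[f=d] T)) → 1

== RESULT ==
f | h | x | d
8 | 3 | q | 8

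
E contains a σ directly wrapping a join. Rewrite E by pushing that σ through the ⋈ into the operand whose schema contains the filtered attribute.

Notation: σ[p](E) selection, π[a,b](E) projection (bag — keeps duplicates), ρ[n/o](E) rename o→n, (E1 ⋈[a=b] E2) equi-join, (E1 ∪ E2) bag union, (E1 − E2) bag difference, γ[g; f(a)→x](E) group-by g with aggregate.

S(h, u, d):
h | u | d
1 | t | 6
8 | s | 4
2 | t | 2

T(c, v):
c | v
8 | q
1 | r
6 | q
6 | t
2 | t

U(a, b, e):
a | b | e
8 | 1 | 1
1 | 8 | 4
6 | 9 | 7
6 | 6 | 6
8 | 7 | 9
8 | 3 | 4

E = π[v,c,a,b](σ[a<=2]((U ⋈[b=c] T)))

σ filters on a, owned by the left side.
E' = π[v,c,a,b]((σ[a<=2](U) ⋈[b=c] T))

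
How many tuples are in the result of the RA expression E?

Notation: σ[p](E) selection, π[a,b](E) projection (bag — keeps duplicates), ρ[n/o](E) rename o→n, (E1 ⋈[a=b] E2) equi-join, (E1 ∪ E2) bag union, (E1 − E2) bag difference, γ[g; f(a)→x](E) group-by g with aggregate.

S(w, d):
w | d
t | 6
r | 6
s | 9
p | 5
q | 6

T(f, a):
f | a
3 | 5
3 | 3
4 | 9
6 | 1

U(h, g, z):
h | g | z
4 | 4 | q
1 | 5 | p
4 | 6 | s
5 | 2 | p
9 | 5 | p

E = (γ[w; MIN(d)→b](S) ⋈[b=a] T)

Subexpression sizes:
  S → 5
  γ[w; MIN(d)→b](S) → 5
  T → 4
  (γ[w; MIN(d)→b](S) ⋈[b=a] T) → 2

|E| = 2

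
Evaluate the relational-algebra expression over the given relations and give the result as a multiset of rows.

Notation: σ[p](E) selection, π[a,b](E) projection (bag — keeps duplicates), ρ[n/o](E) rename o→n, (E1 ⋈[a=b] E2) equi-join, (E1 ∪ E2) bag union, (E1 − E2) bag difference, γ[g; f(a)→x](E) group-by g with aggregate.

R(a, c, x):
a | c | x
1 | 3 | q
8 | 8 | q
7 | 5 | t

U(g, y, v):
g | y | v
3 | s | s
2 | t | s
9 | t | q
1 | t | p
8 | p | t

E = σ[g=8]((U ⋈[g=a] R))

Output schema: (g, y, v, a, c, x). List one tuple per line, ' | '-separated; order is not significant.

Stepwise |·|:
  U → 5
  R → 3
  (U ⋈[g=a] R) → 2
  σ[g=8]((U ⋈[g=a] R)) → 1

== RESULT ==
g | y | v | a | c | x
8 | p | t | 8 | 8 | q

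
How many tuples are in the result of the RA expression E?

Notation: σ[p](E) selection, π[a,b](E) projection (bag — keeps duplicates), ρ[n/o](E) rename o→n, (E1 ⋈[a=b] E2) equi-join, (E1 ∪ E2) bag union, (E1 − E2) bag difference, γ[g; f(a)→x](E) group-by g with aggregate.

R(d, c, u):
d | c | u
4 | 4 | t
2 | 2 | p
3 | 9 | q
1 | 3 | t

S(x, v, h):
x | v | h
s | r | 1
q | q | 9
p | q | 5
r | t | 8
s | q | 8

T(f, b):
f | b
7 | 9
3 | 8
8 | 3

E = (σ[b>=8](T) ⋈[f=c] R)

Per-node cardinality:
  T → 3
  σ[b>=8](T) → 2
  R → 4
  (σ[b>=8](T) ⋈[f=c] R) → 1

|E| = 1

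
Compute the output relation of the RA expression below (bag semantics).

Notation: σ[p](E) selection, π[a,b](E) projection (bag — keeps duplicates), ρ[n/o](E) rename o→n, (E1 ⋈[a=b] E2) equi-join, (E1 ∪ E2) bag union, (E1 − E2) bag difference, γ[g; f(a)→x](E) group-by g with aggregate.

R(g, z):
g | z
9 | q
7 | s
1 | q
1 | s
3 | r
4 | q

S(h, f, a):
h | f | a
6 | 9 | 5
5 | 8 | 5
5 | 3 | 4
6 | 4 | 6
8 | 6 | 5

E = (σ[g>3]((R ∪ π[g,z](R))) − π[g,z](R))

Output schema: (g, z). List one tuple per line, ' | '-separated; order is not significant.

Row counts bottom-up:
  R → 6
  R → 6
  π[g,z](R) → 6
  (R ∪ π[g,z](R)) → 12
  σ[g>3]((R ∪ π[g,z](R))) → 6
  R → 6
  π[g,z](R) → 6
  (σ[g>3]((R ∪ π[g,z](R))) − π[g,z](R)) → 3

== RESULT ==
g | z
4 | q
7 | s
9 | q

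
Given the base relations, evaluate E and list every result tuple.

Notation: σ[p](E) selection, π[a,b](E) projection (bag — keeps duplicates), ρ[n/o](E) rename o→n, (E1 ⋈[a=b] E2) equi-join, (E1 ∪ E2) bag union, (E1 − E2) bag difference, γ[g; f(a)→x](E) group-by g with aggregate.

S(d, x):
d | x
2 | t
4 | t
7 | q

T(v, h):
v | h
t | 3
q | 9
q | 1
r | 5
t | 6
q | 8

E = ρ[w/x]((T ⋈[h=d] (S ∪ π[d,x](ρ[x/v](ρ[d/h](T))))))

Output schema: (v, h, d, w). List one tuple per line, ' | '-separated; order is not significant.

Per-node cardinality:
  T → 6
  S → 3
  T → 6
  ρ[d/h](T) → 6
  ρ[x/v](ρ[d/h](T)) → 6
  π[d,x](ρ[x/v](ρ[d/h](T))) → 6
  (S ∪ π[d,x](ρ[x/v](ρ[d/h](T)))) → 9
  (T ⋈[h=d] (S ∪ π[d,x](ρ[x/v](ρ[d/h](T))))) → 6
  ρ[w/x]((T ⋈[h=d] (S ∪ π[d,x](ρ[x/v](ρ[d/h](T)))))) → 6

== RESULT ==
v | h | d | w
q | 1 | 1 | q
q | 8 | 8 | q
q | 9 | 9 | q
r | 5 | 5 | r
t | 3 | 3 | t
t | 6 | 6 | t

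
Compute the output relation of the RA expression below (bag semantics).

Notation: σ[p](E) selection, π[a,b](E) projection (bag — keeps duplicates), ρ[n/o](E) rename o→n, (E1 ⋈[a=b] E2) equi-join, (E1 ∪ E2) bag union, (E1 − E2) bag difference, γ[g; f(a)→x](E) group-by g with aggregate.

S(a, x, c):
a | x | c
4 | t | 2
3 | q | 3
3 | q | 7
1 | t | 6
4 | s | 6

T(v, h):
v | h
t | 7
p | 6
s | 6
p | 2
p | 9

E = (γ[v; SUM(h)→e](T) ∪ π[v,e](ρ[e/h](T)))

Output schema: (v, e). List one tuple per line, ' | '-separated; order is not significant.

Per-node cardinality:
  T → 5
  γ[v; SUM(h)→e](T) → 3
  T → 5
  ρ[e/h](T) → 5
  π[v,e](ρ[e/h](T)) → 5
  (γ[v; SUM(h)→e](T) ∪ π[v,e](ρ[e/h](T))) → 8

== RESULT ==
v | e
p | 2
p | 6
p | 9
p | 17
s | 6
s | 6
t | 7
t | 7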